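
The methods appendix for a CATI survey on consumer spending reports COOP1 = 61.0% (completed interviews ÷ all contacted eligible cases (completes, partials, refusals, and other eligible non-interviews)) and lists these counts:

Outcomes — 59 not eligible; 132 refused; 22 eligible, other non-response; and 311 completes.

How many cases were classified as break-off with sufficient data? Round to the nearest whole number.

COOP1 = 311 / D = 0.610
D = 311 / 0.610 = 509.8
Remaining denominator categories sum to 465
break-off with sufficient data = 509.8 − 465 ≈ 45

45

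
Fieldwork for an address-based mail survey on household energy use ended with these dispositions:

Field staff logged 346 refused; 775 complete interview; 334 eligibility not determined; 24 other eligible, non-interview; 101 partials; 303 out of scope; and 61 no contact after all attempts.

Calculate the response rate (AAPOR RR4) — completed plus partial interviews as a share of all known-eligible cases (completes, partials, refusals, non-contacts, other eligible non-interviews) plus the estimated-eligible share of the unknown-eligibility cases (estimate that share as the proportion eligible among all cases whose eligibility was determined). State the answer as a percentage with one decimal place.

Numerator = 775 + 101 = 876
Eligible (known) = 775 + 101 + 346 + 61 + 24 = 1307
e = 1307 / (1307 + 303) = 1307 / 1610 = 0.8118
e × U = 0.8118 × 334 = 271.14
Denominator = 1307 + 271.14 = 1578.14
RR4 = 876 / 1578.14 = 0.5551

55.5%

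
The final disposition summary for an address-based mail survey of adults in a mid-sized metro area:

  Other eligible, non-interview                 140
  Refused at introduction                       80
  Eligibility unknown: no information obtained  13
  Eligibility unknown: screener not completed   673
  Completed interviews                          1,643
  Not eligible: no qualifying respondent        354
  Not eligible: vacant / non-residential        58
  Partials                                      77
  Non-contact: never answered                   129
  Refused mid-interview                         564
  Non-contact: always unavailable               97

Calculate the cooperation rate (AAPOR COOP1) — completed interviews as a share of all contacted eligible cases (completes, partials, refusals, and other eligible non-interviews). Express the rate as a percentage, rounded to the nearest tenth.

65.6%

Refusals = 80 + 564 = 644
No contact after all attempts = 129 + 97 = 226
Undetermined eligibility = 673 + 13 = 686
Not eligible = 354 + 58 = 412
Numerator → 1643
Base → 1643 + 77 + 644 + 140 = 2504
COOP1 = 1643 / 2504 = 0.6562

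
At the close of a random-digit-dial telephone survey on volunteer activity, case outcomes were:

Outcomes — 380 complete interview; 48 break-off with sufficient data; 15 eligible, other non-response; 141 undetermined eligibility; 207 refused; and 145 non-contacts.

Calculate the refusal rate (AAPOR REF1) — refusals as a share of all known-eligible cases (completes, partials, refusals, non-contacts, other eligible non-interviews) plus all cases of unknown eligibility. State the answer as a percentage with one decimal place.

Top → 207
Base → 380 + 48 + 207 + 145 + 15 + 141 = 936
REF1 = 207 / 936 = 0.2212

22.1%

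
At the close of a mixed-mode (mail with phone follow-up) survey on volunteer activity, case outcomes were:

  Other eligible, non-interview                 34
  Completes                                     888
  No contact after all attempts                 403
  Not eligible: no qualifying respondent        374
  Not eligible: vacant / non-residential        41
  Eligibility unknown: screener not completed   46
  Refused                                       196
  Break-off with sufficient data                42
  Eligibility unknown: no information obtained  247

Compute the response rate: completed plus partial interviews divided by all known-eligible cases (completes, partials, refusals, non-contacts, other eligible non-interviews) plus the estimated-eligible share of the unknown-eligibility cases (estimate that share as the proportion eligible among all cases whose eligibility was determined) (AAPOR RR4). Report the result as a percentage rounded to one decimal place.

Unknown eligibility = 46 + 247 = 293
Not eligible = 374 + 41 = 415
Top = 888 + 42 = 930
Eligible (known) = 888 + 42 + 196 + 403 + 34 = 1563
e = 1563 / (1563 + 415) = 1563 / 1978 = 0.7902
Eligible share of unknowns = 0.7902 × 293 = 231.53
Denominator = 1563 + 231.53 = 1794.53
RR4 = 930 / 1794.53 = 0.5182

51.8%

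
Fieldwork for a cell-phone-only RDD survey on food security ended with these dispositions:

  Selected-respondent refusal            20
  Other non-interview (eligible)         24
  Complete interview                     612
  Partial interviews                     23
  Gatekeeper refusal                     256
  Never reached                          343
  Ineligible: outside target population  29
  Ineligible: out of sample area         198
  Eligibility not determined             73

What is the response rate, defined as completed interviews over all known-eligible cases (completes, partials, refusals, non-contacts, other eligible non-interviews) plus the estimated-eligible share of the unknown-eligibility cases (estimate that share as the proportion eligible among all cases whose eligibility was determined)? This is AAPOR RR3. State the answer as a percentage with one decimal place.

45.7%

Refusal or break-off = 256 + 20 = 276
Ineligible = 29 + 198 = 227
Top = 612
Eligible (known) = 612 + 23 + 276 + 343 + 24 = 1278
e = 1278 / (1278 + 227) = 1278 / 1505 = 0.8492
e × U = 0.8492 × 73 = 61.99
Denominator = 1278 + 61.99 = 1339.99
RR3 = 612 / 1339.99 = 0.4567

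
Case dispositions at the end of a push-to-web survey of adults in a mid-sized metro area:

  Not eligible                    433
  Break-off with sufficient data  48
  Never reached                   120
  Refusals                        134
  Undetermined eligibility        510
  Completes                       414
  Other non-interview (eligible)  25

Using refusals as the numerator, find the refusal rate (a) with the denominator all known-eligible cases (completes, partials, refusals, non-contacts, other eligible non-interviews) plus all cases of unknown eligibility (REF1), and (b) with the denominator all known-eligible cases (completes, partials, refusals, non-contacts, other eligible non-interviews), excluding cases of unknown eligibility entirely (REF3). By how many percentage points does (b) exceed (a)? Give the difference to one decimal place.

Num: 134
Denom: 414 + 48 + 134 + 120 + 25 + 510 = 1251
REF1 = 134 / 1251 = 0.1071
Denom: 414 + 48 + 134 + 120 + 25 = 741
REF3 = 134 / 741 = 0.1808
Difference = 18.08 − 10.71 = 7.37 percentage points

7.4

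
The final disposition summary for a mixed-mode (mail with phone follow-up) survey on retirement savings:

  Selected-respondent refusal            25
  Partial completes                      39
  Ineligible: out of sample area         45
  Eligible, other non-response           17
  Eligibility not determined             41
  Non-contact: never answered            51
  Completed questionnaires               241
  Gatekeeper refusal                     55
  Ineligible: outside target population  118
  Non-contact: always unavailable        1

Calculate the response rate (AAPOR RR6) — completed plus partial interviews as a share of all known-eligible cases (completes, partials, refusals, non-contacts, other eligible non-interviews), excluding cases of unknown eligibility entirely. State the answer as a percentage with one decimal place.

Refusal or break-off = 55 + 25 = 80
Non-contacts = 51 + 1 = 52
Out of scope = 118 + 45 = 163
Top: 241 + 39 = 280
Denominator: 241 + 39 + 80 + 52 + 17 = 429
RR6 = 280 / 429 = 0.6527

65.3%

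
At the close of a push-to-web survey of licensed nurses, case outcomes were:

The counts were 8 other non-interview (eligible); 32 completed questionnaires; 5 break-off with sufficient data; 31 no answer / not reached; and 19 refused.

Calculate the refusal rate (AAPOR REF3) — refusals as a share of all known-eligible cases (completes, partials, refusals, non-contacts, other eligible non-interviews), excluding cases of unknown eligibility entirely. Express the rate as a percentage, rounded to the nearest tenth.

20.0%

Num: 19
Base: 32 + 5 + 19 + 31 + 8 = 95
REF3 = 19 / 95 = 0.2000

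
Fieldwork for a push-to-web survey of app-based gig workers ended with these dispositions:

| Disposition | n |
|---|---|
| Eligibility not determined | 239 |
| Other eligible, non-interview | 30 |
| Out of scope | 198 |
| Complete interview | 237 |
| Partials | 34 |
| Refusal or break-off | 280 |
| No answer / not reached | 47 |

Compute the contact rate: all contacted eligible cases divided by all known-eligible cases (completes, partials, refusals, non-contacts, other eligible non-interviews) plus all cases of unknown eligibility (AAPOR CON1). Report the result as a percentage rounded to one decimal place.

Numerator: 237 + 34 + 280 + 30 = 581
Denom: 237 + 34 + 280 + 47 + 30 + 239 = 867
CON1 = 581 / 867 = 0.6701

67.0%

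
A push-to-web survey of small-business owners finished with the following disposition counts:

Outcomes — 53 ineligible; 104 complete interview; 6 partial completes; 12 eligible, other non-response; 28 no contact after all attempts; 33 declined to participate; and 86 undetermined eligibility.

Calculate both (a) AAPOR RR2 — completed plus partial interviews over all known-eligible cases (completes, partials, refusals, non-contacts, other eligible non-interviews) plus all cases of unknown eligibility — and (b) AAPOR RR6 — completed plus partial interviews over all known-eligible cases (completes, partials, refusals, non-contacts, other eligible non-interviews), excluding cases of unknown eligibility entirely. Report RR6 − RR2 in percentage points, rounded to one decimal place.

19.2

Num: 104 + 6 = 110
Base: 104 + 6 + 33 + 28 + 12 + 86 = 269
RR2 = 110 / 269 = 0.4089
Base: 104 + 6 + 33 + 28 + 12 = 183
RR6 = 110 / 183 = 0.6011
Difference = 60.11 − 40.89 = 19.22 percentage points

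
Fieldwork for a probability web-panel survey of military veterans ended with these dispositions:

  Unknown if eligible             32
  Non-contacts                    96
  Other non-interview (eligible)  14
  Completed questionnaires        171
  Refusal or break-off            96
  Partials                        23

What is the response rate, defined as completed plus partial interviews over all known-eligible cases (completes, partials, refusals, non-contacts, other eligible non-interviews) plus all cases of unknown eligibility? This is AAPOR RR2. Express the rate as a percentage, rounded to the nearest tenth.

44.9%

Num: 171 + 23 = 194
Base: 171 + 23 + 96 + 96 + 14 + 32 = 432
RR2 = 194 / 432 = 0.4491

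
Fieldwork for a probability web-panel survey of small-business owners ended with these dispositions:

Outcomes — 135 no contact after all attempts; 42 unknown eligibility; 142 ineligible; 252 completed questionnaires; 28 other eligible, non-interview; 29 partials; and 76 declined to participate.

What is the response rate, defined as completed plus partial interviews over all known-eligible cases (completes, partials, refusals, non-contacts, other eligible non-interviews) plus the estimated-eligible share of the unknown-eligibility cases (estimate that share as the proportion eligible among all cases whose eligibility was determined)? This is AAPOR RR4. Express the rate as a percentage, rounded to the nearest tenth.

50.8%

Num → 252 + 29 = 281
Determined eligible → 252 + 29 + 76 + 135 + 28 = 520
e = 520 / (520 + 142) = 520 / 662 = 0.7855
Eligible share of unknowns → 0.7855 × 42 = 32.99
Base → 520 + 32.99 = 552.99
RR4 = 281 / 552.99 = 0.5081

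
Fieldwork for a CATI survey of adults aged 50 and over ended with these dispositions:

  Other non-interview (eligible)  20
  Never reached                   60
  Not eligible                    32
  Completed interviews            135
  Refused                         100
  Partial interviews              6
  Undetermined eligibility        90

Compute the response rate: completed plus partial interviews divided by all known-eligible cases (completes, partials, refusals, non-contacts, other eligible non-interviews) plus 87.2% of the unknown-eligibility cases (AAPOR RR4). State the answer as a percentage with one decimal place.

Top = 135 + 6 = 141
Known eligible = 135 + 6 + 100 + 60 + 20 = 321
Eligible share of unknowns = 0.8720 × 90 = 78.48
Denom = 321 + 78.48 = 399.48
RR4 = 141 / 399.48 = 0.3530

35.3%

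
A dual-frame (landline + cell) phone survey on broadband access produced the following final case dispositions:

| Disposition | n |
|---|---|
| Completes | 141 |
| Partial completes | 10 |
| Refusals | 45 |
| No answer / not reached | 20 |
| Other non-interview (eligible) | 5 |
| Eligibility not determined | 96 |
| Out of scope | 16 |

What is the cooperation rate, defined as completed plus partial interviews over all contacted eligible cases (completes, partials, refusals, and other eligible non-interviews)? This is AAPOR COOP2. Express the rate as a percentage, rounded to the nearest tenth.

Numerator → 141 + 10 = 151
Denominator → 141 + 10 + 45 + 5 = 201
COOP2 = 151 / 201 = 0.7512

75.1%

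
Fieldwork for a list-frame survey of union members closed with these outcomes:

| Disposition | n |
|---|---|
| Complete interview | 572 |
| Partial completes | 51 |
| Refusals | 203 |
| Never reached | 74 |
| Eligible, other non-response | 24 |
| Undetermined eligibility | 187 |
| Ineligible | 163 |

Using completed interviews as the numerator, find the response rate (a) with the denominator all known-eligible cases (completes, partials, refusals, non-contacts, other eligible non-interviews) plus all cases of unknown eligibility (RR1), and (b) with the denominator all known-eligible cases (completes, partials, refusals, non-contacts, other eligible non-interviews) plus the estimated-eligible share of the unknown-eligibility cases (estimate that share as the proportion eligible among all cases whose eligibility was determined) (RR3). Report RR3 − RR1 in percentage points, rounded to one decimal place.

Top = 572
Base = 572 + 51 + 203 + 74 + 24 + 187 = 1111
RR1 = 572 / 1111 = 0.5149
Determined eligible = 572 + 51 + 203 + 74 + 24 = 924
e = 924 / (924 + 163) = 924 / 1087 = 0.8500
e × U = 0.8500 × 187 = 158.95
Base = 924 + 158.95 = 1082.95
RR3 = 572 / 1082.95 = 0.5282
Difference = 52.82 − 51.49 = 1.33 percentage points

1.3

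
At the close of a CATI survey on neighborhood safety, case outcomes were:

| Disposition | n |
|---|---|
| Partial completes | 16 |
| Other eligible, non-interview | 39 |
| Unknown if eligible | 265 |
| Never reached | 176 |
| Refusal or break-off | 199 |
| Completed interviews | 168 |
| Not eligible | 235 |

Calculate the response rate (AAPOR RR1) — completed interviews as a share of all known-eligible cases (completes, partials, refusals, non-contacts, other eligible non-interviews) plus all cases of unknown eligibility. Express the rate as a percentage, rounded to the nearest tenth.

19.5%

Top: 168
Denominator: 168 + 16 + 199 + 176 + 39 + 265 = 863
RR1 = 168 / 863 = 0.1947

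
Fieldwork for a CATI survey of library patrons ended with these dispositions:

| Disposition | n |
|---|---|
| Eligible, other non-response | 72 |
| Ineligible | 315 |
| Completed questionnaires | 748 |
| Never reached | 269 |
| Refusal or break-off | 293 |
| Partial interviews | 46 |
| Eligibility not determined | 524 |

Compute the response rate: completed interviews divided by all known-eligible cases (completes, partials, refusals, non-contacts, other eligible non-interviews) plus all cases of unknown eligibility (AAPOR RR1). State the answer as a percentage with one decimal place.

38.3%

Numerator → 748
Denom → 748 + 46 + 293 + 269 + 72 + 524 = 1952
RR1 = 748 / 1952 = 0.3832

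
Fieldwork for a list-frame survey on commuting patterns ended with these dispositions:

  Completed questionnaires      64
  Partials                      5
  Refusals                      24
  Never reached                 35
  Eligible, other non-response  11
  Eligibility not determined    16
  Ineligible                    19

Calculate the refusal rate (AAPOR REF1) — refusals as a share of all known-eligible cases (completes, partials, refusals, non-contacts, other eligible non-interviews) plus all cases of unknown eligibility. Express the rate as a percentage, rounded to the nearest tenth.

15.5%

Top: 24
Base: 64 + 5 + 24 + 35 + 11 + 16 = 155
REF1 = 24 / 155 = 0.1548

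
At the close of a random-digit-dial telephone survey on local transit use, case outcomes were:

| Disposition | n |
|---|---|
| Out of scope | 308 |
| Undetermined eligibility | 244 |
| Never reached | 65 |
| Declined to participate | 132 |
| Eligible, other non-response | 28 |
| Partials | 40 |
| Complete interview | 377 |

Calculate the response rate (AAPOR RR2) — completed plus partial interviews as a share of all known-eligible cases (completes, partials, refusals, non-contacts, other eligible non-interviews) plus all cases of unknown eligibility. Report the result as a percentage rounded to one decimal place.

47.1%

Num: 377 + 40 = 417
Denom: 377 + 40 + 132 + 65 + 28 + 244 = 886
RR2 = 417 / 886 = 0.4707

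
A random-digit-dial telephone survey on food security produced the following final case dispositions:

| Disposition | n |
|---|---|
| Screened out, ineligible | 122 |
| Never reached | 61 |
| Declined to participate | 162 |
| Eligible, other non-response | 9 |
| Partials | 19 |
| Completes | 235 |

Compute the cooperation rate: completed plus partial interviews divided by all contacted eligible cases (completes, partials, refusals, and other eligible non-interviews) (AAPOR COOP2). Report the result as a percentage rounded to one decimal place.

Top: 235 + 19 = 254
Base: 235 + 19 + 162 + 9 = 425
COOP2 = 254 / 425 = 0.5976

59.8%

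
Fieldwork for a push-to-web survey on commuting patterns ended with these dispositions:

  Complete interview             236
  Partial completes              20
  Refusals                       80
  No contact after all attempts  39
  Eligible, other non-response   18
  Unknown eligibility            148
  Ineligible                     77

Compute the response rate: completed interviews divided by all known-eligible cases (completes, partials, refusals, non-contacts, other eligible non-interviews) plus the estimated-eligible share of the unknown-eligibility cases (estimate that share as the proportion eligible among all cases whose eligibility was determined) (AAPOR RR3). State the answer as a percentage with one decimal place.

45.7%

Num: 236
Determined eligible: 236 + 20 + 80 + 39 + 18 = 393
e = 393 / (393 + 77) = 393 / 470 = 0.8362
Estimated eligible among unknowns: 0.8362 × 148 = 123.76
Base: 393 + 123.76 = 516.76
RR3 = 236 / 516.76 = 0.4567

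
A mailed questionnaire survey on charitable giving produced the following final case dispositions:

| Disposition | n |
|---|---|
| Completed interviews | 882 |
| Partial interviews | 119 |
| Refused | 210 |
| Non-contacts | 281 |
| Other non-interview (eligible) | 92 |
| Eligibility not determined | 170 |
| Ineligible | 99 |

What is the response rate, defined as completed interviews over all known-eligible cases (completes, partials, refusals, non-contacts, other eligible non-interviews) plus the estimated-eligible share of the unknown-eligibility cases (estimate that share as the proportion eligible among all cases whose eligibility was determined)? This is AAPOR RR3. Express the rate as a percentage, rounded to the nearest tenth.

50.6%

Top: 882
Determined eligible: 882 + 119 + 210 + 281 + 92 = 1584
e = 1584 / (1584 + 99) = 1584 / 1683 = 0.9412
Eligible share of unknowns: 0.9412 × 170 = 160.00
Base: 1584 + 160.00 = 1744.00
RR3 = 882 / 1744.00 = 0.5057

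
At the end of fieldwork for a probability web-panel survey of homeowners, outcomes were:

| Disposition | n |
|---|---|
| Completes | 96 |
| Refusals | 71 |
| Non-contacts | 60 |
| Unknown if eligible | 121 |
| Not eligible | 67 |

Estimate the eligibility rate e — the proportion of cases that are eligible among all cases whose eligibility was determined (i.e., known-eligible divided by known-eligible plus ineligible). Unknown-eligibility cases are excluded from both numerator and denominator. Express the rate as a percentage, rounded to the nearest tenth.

Determined eligible: 96 + 71 + 60 = 227
e = 227 / (227 + 67) = 227 / 294 = 0.7721

77.2%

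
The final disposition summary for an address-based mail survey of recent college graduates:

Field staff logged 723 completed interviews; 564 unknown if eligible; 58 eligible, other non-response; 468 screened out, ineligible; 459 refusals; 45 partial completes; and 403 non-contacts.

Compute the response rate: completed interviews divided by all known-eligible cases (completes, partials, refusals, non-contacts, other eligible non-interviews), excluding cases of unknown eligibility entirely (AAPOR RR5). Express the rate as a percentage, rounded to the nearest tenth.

42.8%

Num → 723
Denom → 723 + 45 + 459 + 403 + 58 = 1688
RR5 = 723 / 1688 = 0.4283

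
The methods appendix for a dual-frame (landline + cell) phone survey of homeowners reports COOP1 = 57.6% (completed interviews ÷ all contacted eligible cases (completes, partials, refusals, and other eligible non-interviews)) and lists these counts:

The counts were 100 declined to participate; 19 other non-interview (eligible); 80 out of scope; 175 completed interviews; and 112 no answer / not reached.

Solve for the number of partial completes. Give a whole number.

COOP1 = 175 / D = 0.576
D = 175 / 0.576 = 303.8
Other denominator terms total 294
partial completes = 303.8 − 294 ≈ 10

10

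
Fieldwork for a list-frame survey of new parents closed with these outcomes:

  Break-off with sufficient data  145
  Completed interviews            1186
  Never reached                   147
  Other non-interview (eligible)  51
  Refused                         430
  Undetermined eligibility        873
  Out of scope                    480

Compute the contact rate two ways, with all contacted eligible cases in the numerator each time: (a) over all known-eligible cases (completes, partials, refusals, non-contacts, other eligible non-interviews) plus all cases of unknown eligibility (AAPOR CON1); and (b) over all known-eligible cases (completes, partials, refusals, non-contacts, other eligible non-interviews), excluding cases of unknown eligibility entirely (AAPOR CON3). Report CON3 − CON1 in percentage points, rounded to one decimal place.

Num = 1186 + 145 + 430 + 51 = 1812
Denominator = 1186 + 145 + 430 + 147 + 51 + 873 = 2832
CON1 = 1812 / 2832 = 0.6398
Denominator = 1186 + 145 + 430 + 147 + 51 = 1959
CON3 = 1812 / 1959 = 0.9250
Difference = 92.50 − 63.98 = 28.52 percentage points

28.5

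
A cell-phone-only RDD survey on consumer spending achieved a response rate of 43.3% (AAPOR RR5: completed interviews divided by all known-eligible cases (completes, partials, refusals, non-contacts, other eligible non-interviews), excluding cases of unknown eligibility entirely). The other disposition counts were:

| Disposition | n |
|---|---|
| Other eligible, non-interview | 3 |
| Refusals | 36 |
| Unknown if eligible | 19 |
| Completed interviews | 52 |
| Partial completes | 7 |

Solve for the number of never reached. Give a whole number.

22

RR5 = 52 / D = 0.433
D = 52 / 0.433 = 120.1
Remaining denominator categories sum to 98
never reached = 120.1 − 98 ≈ 22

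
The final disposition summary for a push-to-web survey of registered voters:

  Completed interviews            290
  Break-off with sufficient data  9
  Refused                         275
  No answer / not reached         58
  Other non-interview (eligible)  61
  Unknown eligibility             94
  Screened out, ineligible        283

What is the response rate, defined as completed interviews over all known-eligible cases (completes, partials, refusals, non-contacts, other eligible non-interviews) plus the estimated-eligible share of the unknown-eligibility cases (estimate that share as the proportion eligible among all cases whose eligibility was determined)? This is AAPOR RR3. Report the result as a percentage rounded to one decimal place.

Num → 290
Known eligible → 290 + 9 + 275 + 58 + 61 = 693
e = 693 / (693 + 283) = 693 / 976 = 0.7100
Eligible share of unknowns → 0.7100 × 94 = 66.74
Base → 693 + 66.74 = 759.74
RR3 = 290 / 759.74 = 0.3817

38.2%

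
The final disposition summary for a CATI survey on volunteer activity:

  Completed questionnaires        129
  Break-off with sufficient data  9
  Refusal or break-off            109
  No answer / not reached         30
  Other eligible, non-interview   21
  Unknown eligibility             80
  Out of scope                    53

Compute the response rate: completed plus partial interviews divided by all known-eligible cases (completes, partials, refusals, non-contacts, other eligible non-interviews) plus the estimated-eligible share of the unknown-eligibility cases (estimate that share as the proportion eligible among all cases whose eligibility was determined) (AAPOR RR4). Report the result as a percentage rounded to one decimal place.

37.7%

Numerator = 129 + 9 = 138
Known eligible = 129 + 9 + 109 + 30 + 21 = 298
e = 298 / (298 + 53) = 298 / 351 = 0.8490
e × U = 0.8490 × 80 = 67.92
Denom = 298 + 67.92 = 365.92
RR4 = 138 / 365.92 = 0.3771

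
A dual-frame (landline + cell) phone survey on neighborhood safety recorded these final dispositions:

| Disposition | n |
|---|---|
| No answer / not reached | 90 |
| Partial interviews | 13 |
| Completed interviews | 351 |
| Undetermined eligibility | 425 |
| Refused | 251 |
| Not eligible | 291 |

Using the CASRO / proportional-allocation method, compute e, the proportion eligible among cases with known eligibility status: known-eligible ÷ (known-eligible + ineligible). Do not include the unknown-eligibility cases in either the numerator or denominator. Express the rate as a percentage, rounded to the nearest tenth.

70.8%

Determined eligible = 351 + 13 + 251 + 90 = 705
e = 705 / (705 + 291) = 705 / 996 = 0.7078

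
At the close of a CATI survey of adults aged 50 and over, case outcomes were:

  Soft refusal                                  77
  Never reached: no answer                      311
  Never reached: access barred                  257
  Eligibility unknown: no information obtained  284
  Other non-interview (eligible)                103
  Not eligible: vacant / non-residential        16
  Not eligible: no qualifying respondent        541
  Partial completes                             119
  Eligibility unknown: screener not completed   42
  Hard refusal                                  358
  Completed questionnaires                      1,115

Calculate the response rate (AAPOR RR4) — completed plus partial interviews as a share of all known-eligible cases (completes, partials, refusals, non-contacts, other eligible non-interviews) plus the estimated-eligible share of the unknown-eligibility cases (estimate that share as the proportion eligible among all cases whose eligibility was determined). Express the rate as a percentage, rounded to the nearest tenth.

Refusals = 358 + 77 = 435
No contact after all attempts = 311 + 257 = 568
Unknown if eligible = 42 + 284 = 326
Not eligible = 541 + 16 = 557
Num → 1115 + 119 = 1234
Eligible (known) → 1115 + 119 + 435 + 568 + 103 = 2340
e = 2340 / (2340 + 557) = 2340 / 2897 = 0.8077
Estimated eligible among unknowns → 0.8077 × 326 = 263.31
Base → 2340 + 263.31 = 2603.31
RR4 = 1234 / 2603.31 = 0.4740

47.4%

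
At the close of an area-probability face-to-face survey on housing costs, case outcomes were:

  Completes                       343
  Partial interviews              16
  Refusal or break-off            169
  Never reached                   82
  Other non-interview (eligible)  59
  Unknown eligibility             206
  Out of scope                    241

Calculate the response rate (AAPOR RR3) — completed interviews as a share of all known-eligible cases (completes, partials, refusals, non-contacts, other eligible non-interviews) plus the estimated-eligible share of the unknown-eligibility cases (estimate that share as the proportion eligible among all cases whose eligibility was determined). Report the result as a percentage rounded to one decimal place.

41.8%

Numerator = 343
Eligible (known) = 343 + 16 + 169 + 82 + 59 = 669
e = 669 / (669 + 241) = 669 / 910 = 0.7352
Estimated eligible among unknowns = 0.7352 × 206 = 151.45
Denominator = 669 + 151.45 = 820.45
RR3 = 343 / 820.45 = 0.4181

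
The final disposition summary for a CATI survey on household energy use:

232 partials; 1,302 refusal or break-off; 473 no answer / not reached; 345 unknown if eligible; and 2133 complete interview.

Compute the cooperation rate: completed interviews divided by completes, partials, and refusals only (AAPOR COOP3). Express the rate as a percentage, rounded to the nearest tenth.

58.2%

Numerator → 2133
Denominator → 2133 + 232 + 1302 = 3667
COOP3 = 2133 / 3667 = 0.5817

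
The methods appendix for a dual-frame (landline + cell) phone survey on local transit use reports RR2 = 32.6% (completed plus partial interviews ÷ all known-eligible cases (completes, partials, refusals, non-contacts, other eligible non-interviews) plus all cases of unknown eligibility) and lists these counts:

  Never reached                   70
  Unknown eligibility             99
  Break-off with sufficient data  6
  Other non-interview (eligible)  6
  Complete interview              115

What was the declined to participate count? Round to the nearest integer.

Top = 115 + 6 = 121
RR2 = 121 / D = 0.326
D = 121 / 0.326 = 371.2
Remaining denominator categories sum to 296
declined to participate = 371.2 − 296 ≈ 75

75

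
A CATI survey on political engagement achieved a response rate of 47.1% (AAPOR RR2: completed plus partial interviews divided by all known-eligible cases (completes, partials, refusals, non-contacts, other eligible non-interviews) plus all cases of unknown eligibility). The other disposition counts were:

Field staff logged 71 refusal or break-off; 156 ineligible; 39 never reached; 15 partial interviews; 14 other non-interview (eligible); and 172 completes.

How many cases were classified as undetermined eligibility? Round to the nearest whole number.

86

Num: 172 + 15 = 187
RR2 = 187 / D = 0.471
D = 187 / 0.471 = 397.0
Rest of base = 311
undetermined eligibility = 397.0 − 311 ≈ 86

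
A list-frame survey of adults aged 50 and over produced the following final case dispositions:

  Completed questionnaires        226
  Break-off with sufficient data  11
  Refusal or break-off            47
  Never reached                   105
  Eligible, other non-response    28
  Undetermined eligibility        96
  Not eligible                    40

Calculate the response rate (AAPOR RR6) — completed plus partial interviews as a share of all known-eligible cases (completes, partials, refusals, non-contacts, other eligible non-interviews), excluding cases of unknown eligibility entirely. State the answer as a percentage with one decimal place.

Top: 226 + 11 = 237
Base: 226 + 11 + 47 + 105 + 28 = 417
RR6 = 237 / 417 = 0.5683

56.8%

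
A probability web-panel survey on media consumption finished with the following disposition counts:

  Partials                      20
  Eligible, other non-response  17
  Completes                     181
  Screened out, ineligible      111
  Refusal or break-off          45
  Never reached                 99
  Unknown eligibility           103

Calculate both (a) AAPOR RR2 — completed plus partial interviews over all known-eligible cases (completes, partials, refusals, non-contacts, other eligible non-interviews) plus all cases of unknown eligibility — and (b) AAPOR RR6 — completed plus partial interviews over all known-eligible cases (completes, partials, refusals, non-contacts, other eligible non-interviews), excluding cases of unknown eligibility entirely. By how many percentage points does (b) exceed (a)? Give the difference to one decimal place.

12.3

Num: 181 + 20 = 201
Denominator: 181 + 20 + 45 + 99 + 17 + 103 = 465
RR2 = 201 / 465 = 0.4323
Denominator: 181 + 20 + 45 + 99 + 17 = 362
RR6 = 201 / 362 = 0.5552
Difference = 55.52 − 43.23 = 12.29 percentage points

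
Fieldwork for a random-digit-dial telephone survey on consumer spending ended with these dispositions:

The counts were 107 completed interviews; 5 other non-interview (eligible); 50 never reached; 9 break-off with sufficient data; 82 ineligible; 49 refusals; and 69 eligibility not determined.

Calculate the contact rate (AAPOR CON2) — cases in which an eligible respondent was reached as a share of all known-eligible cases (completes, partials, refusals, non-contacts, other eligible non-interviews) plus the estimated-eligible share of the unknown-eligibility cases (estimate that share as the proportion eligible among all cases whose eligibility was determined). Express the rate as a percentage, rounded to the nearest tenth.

62.9%

Top = 107 + 9 + 49 + 5 = 170
Known eligible = 107 + 9 + 49 + 50 + 5 = 220
e = 220 / (220 + 82) = 220 / 302 = 0.7285
Estimated eligible among unknowns = 0.7285 × 69 = 50.27
Denom = 220 + 50.27 = 270.27
CON2 = 170 / 270.27 = 0.6290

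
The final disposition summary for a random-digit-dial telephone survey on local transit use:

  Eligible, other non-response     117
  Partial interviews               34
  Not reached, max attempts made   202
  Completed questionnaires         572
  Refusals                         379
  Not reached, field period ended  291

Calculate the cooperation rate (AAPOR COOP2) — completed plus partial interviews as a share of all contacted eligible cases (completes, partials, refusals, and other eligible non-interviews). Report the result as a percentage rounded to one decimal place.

55.0%

No contact after all attempts = 291 + 202 = 493
Num = 572 + 34 = 606
Base = 572 + 34 + 379 + 117 = 1102
COOP2 = 606 / 1102 = 0.5499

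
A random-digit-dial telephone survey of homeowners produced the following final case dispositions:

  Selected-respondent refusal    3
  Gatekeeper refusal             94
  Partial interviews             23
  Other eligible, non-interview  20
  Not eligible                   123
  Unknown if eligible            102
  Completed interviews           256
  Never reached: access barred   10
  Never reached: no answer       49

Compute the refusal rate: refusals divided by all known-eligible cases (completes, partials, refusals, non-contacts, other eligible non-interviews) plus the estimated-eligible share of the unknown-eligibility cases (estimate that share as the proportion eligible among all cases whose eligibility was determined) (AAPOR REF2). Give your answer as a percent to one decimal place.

18.1%

Refused = 94 + 3 = 97
Non-contacts = 49 + 10 = 59
Numerator → 97
Eligible (known) → 256 + 23 + 97 + 59 + 20 = 455
e = 455 / (455 + 123) = 455 / 578 = 0.7872
Estimated eligible among unknowns → 0.7872 × 102 = 80.29
Base → 455 + 80.29 = 535.29
REF2 = 97 / 535.29 = 0.1812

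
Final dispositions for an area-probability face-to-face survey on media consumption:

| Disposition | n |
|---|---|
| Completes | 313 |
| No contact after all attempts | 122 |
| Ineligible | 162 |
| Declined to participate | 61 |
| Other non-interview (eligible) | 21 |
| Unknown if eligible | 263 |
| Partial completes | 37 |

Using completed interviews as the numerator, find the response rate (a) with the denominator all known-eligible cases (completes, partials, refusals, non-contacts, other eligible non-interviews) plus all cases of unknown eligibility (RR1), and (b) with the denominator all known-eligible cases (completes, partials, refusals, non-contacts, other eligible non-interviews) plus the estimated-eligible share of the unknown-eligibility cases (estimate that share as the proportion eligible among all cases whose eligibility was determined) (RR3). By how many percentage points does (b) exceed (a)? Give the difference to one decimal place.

3.0

Num = 313
Base = 313 + 37 + 61 + 122 + 21 + 263 = 817
RR1 = 313 / 817 = 0.3831
Known eligible = 313 + 37 + 61 + 122 + 21 = 554
e = 554 / (554 + 162) = 554 / 716 = 0.7737
Eligible share of unknowns = 0.7737 × 263 = 203.48
Base = 554 + 203.48 = 757.48
RR3 = 313 / 757.48 = 0.4132
Difference = 41.32 − 38.31 = 3.01 percentage points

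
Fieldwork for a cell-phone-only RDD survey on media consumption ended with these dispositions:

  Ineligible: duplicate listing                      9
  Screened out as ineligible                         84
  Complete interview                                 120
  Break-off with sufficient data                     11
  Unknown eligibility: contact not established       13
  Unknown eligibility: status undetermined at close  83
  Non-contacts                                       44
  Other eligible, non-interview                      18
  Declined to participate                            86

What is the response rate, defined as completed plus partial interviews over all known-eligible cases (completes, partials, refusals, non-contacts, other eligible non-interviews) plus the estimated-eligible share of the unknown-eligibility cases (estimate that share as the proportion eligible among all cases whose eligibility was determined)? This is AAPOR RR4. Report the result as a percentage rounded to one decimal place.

37.3%

Unknown if eligible = 13 + 83 = 96
Screened out, ineligible = 84 + 9 = 93
Num: 120 + 11 = 131
Determined eligible: 120 + 11 + 86 + 44 + 18 = 279
e = 279 / (279 + 93) = 279 / 372 = 0.7500
Eligible share of unknowns: 0.7500 × 96 = 72.00
Denominator: 279 + 72.00 = 351.00
RR4 = 131 / 351.00 = 0.3732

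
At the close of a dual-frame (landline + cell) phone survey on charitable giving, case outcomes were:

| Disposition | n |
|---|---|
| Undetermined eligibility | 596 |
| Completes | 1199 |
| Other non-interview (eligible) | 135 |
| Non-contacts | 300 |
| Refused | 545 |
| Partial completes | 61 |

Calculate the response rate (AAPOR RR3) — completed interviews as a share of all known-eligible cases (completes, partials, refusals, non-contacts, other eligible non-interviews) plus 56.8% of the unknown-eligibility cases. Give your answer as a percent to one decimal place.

46.5%

Top = 1199
Determined eligible = 1199 + 61 + 545 + 300 + 135 = 2240
e × U = 0.5680 × 596 = 338.53
Base = 2240 + 338.53 = 2578.53
RR3 = 1199 / 2578.53 = 0.4650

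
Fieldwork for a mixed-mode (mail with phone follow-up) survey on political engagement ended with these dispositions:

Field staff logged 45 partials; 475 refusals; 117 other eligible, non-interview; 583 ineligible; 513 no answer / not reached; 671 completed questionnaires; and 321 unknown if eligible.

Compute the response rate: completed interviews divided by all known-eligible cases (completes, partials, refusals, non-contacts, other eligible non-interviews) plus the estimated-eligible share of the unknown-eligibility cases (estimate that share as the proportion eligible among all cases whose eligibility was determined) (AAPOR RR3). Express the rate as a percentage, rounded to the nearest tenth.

32.5%

Top: 671
Eligible (known): 671 + 45 + 475 + 513 + 117 = 1821
e = 1821 / (1821 + 583) = 1821 / 2404 = 0.7575
Estimated eligible among unknowns: 0.7575 × 321 = 243.16
Base: 1821 + 243.16 = 2064.16
RR3 = 671 / 2064.16 = 0.3251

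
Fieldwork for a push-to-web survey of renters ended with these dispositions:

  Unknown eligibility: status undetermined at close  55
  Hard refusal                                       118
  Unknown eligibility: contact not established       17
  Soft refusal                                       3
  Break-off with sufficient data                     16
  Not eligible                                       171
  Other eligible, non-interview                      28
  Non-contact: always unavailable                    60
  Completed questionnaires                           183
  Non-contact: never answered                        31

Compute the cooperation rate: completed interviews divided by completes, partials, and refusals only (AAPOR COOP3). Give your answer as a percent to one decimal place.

57.2%

Refusal or break-off = 118 + 3 = 121
No answer / not reached = 31 + 60 = 91
Eligibility not determined = 17 + 55 = 72
Num: 183
Denom: 183 + 16 + 121 = 320
COOP3 = 183 / 320 = 0.5719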